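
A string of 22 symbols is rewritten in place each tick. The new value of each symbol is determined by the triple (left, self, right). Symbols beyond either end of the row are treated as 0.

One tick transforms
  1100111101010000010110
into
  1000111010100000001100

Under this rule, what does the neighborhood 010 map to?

0

At position 9 the neighborhood is 010; the next row has 0 there.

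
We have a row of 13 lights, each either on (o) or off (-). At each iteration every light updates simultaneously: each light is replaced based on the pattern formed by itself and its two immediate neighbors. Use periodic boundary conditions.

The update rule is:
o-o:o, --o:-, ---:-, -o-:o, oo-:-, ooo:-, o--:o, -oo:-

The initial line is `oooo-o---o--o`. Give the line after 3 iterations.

-------oo--oo

----ooo--oo--
-------o---o-
-------oo--oo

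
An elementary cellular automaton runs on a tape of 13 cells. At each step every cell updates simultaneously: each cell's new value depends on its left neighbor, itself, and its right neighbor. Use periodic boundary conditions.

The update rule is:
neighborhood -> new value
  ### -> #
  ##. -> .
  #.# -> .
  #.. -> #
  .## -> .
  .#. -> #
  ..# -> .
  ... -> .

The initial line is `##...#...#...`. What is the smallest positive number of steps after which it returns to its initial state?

..#..##..##..
..##...#...#.
....#..##..##
#...##...#...
##....#..##..
..#...##...#.
..##....#..##
#...#...##...
##..##....#..
..#...#...##.
..##..##....#
#...#...#...#
.#..##..##...
.##...#...#..
...#..##..##.
...##...#...#
#....#..##..#
.#...##...#..
.##....#..##.
...#...##...#
#..##....#..#
.#...#...##..
.##..##....#.
...#...#...##
#..##..##....
##...#...#...

26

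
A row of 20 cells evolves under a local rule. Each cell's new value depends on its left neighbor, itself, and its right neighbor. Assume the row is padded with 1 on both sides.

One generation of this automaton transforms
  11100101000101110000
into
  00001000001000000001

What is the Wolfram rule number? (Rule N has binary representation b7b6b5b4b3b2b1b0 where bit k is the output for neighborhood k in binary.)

position 0: 111 → 0  (bit 7 = 0)
position 2: 110 → 0  (bit 6 = 0)
position 6: 101 → 0  (bit 5 = 0)
position 3: 100 → 0  (bit 4 = 0)
position 13: 011 → 0  (bit 3 = 0)
position 5: 010 → 0  (bit 2 = 0)
position 4: 001 → 1  (bit 1 = 1)
position 9: 000 → 0  (bit 0 = 0)
bits b7..b0 = 00000010 = 2

2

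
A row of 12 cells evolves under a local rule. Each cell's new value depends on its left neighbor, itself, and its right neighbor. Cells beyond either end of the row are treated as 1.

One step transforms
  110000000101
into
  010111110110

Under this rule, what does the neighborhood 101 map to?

At position 10 the neighborhood is 101; the next row has 1 there.

1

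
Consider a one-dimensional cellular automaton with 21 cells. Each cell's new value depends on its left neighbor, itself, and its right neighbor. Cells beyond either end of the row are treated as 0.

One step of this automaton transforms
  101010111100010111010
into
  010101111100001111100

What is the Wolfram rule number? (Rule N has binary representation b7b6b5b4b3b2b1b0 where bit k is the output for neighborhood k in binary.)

232

position 7: 111 → 1  (bit 7 = 1)
position 9: 110 → 1  (bit 6 = 1)
position 1: 101 → 1  (bit 5 = 1)
position 10: 100 → 0  (bit 4 = 0)
position 6: 011 → 1  (bit 3 = 1)
position 0: 010 → 0  (bit 2 = 0)
position 12: 001 → 0  (bit 1 = 0)
position 11: 000 → 0  (bit 0 = 0)
bits b7..b0 = 11101000 = 232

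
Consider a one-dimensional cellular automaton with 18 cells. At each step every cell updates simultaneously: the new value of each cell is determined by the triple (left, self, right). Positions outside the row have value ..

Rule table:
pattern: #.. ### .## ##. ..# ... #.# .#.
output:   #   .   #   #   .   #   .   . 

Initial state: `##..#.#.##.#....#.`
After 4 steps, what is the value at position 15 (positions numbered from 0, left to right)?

.

###.....##..###..#
#.#####.###.#.##..
..#...#.#.#...####
#..##......##.#..#
position 15 holds .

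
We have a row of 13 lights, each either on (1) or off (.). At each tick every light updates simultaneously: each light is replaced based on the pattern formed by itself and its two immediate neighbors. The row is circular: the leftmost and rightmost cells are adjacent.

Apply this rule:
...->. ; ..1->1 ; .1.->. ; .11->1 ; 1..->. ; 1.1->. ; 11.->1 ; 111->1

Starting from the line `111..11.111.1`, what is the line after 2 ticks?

111.111.111.1
111.111.111.1

111.111.111.1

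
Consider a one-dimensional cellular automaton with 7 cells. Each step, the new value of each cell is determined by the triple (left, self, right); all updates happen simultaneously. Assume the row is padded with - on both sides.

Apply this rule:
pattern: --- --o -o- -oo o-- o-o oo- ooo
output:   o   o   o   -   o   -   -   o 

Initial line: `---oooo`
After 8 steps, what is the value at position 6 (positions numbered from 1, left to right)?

ooo-oo-
-o----o
ooooooo
-ooooo-
o-ooo-o
o--o--o
ooooooo  (repeats step 3; period 4)
step 8: -ooooo-
position 6 holds o

o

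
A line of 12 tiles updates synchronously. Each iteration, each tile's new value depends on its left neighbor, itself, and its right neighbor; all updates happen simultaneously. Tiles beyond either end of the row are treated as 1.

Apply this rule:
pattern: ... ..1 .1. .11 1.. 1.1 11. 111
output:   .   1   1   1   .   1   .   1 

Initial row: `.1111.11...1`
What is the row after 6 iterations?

iteration 1: 1111.11...11
iteration 2: 111.11...111
iteration 3: 11.11...1111
iteration 4: 1.11...11111
iteration 5: .11...111111
iteration 6: 11...1111111

11...1111111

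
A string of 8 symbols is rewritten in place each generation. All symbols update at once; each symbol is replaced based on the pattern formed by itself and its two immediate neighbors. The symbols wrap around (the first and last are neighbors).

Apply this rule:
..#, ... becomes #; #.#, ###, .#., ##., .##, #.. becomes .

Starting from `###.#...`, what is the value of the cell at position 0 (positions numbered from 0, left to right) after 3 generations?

generation 1: ......##
generation 2: .#####..
generation 3: #......#
position 0 holds #

#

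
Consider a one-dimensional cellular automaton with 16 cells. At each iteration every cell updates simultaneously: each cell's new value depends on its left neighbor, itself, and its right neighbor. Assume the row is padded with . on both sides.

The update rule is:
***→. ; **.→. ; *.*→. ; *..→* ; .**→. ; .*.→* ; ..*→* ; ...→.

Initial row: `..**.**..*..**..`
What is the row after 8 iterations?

......*.....*.**

.*.....*****..*.
***...*.....****
...*.***...*....
..**....*.***...
.*..*..**....*..
*******..*..***.
.......*****...*
......*.....*.**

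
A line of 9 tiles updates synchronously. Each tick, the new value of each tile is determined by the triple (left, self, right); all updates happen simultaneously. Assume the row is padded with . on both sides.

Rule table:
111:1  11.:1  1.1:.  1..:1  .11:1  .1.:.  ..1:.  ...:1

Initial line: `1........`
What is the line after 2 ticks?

.11111111

tick 1: .11111111
tick 2: .11111111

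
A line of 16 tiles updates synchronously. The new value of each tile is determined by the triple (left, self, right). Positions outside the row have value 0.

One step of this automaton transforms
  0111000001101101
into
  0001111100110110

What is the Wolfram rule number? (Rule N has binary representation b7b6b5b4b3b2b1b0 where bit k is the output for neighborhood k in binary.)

113

position 2: 111 → 0  (bit 7 = 0)
position 3: 110 → 1  (bit 6 = 1)
position 11: 101 → 1  (bit 5 = 1)
position 4: 100 → 1  (bit 4 = 1)
position 1: 011 → 0  (bit 3 = 0)
position 15: 010 → 0  (bit 2 = 0)
position 0: 001 → 0  (bit 1 = 0)
position 5: 000 → 1  (bit 0 = 1)
bits b7..b0 = 01110001 = 113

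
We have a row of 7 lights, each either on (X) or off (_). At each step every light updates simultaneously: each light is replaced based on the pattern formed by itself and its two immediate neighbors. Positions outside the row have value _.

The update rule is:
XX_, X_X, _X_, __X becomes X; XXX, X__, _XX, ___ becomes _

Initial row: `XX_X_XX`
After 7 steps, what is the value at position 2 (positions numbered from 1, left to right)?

_XXXX_X
X___XXX
X__X__X
X_XX_XX
XX_XX_X
_XX_XXX
X_XX__X
position 2 holds _

_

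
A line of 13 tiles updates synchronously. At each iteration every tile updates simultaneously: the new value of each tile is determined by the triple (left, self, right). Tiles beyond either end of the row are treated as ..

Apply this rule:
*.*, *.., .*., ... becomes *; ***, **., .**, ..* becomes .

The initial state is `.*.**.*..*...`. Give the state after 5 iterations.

*.****.******

iteration 1: .**..***.****
iteration 2: ...*....*....
iteration 3: **.****.*****
iteration 4: ..*....*.....
iteration 5: *.****.******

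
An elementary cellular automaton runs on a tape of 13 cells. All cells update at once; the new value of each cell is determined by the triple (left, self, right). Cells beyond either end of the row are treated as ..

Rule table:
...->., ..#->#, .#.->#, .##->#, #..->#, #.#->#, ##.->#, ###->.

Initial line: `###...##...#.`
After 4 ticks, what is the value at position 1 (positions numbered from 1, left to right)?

tick 1: #.##.####.###
tick 2: ######..###.#
tick 3: #....####.###
tick 4: ##..##..###.#
position 1 holds #

#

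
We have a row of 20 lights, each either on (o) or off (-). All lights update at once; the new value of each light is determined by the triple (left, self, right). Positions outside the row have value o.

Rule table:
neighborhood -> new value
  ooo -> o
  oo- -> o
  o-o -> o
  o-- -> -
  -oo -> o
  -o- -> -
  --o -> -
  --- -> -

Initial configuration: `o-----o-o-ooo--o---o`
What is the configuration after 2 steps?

step 1: o------o-oooo------o
step 2: o-------ooooo------o

o-------ooooo------o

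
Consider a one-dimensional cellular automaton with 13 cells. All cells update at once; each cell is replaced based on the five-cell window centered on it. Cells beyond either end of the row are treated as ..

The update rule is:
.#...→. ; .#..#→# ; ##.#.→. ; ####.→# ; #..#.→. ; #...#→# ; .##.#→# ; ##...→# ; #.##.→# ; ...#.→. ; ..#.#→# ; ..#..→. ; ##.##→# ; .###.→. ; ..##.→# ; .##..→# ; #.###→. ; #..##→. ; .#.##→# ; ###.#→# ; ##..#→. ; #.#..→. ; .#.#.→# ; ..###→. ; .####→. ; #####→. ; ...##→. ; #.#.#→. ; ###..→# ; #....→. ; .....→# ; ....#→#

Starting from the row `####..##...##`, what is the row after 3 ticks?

..##..####.##
#.##....#####
#####.#....##

#####.#....##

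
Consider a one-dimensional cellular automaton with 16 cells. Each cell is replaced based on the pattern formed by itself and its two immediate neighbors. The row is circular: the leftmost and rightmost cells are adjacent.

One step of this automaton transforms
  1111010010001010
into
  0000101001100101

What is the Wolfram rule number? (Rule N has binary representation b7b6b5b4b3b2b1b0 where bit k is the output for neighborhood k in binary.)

position 1: 111 → 0  (bit 7 = 0)
position 3: 110 → 0  (bit 6 = 0)
position 4: 101 → 1  (bit 5 = 1)
position 6: 100 → 1  (bit 4 = 1)
position 0: 011 → 0  (bit 3 = 0)
position 5: 010 → 0  (bit 2 = 0)
position 7: 001 → 0  (bit 1 = 0)
position 10: 000 → 1  (bit 0 = 1)
bits b7..b0 = 00110001 = 49

49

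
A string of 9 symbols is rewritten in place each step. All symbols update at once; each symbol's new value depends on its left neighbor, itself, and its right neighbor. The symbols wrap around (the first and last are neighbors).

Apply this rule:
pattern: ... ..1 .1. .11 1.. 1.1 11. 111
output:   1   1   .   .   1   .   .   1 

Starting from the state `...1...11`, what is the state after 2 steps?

111.111..
.1...1.11

.1...1.11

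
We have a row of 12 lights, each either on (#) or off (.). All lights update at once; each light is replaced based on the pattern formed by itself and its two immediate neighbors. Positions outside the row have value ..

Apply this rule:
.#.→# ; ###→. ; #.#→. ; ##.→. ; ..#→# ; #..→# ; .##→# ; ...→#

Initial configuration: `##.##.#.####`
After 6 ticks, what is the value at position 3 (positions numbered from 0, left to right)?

#

#..#..#.#...
#######.####
#.......#...
############
#...........
############
position 3 holds #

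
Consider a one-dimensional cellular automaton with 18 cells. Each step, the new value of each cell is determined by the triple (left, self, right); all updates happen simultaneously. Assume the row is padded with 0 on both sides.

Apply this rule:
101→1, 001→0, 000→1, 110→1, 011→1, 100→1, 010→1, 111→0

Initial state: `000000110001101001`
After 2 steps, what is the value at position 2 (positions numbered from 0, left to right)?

0

step 1: 111110111101111101
step 2: 100011100111000111
position 2 holds 0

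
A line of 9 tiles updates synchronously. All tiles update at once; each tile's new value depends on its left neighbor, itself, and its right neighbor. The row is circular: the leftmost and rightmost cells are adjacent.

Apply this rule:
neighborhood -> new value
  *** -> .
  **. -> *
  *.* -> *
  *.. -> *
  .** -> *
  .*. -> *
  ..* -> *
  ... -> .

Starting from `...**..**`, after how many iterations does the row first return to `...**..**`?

iteration 1: *.*******
iteration 2: ***......
iteration 3: *.**....*
iteration 4: *****..**
iteration 5: ....****.
iteration 6: ...**..**

6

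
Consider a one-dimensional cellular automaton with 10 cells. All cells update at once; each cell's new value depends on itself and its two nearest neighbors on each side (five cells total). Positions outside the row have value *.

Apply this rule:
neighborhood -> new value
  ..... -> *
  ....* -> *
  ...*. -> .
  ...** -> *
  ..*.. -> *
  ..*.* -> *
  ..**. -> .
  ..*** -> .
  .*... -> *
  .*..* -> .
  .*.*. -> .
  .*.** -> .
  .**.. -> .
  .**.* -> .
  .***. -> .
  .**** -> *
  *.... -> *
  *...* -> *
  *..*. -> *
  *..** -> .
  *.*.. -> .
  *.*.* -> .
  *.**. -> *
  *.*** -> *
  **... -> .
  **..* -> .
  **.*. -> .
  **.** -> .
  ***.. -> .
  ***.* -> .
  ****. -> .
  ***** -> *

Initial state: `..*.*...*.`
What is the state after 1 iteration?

.**..**.*.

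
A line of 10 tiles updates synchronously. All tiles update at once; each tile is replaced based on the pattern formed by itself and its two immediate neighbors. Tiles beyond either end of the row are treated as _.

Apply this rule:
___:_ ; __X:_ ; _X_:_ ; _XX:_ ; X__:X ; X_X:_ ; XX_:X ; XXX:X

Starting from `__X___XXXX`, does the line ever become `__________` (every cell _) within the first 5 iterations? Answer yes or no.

no

___X___XXX
____X___XX
_____X___X
______X___
_______X__
iteration 5 is _______X__, still not uniform _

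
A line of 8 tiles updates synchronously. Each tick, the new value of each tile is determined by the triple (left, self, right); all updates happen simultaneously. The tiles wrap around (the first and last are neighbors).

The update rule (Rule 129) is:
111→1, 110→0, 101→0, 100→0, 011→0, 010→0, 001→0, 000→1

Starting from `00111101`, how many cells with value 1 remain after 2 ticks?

4

tick 1: 00011000
tick 2: 11000011
count of 1: 4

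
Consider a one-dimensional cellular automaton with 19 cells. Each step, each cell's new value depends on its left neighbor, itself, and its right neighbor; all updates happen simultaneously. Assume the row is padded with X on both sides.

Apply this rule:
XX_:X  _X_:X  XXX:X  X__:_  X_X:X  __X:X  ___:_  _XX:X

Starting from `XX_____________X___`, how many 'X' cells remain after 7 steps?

XX____________XX__X
XX___________XXX_XX
XX__________XXXXXXX
XX_________XXXXXXXX
XX________XXXXXXXXX
XX_______XXXXXXXXXX
XX______XXXXXXXXXXX
count of X: 13

13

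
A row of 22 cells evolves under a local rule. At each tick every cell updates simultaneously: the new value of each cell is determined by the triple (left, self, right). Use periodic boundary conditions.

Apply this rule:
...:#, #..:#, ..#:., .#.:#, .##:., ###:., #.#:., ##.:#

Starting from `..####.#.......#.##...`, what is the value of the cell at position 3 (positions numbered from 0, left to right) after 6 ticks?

#....#.#######.#..####
####.#.......#.##.....
...#.#######.#..#####.
##.#.......#.##.....##
.#.#######.#..#####...
.#.......#.##.....####
position 3 holds .

.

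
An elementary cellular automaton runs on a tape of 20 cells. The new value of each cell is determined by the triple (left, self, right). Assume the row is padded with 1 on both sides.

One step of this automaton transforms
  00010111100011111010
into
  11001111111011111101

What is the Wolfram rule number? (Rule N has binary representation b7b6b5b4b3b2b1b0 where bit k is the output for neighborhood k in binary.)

position 6: 111 → 1  (bit 7 = 1)
position 8: 110 → 1  (bit 6 = 1)
position 4: 101 → 1  (bit 5 = 1)
position 0: 100 → 1  (bit 4 = 1)
position 5: 011 → 1  (bit 3 = 1)
position 3: 010 → 0  (bit 2 = 0)
position 2: 001 → 0  (bit 1 = 0)
position 1: 000 → 1  (bit 0 = 1)
bits b7..b0 = 11111001 = 249

249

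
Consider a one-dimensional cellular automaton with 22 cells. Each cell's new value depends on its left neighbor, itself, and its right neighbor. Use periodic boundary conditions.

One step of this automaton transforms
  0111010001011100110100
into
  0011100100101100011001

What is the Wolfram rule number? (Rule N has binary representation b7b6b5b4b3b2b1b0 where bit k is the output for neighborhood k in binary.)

225

position 2: 111 → 1  (bit 7 = 1)
position 3: 110 → 1  (bit 6 = 1)
position 4: 101 → 1  (bit 5 = 1)
position 6: 100 → 0  (bit 4 = 0)
position 1: 011 → 0  (bit 3 = 0)
position 5: 010 → 0  (bit 2 = 0)
position 0: 001 → 0  (bit 1 = 0)
position 7: 000 → 1  (bit 0 = 1)
bits b7..b0 = 11100001 = 225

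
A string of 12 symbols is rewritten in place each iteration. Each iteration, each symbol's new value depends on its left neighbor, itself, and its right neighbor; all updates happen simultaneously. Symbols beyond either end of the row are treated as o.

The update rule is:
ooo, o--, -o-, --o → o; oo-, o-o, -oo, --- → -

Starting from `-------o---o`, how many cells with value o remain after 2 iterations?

iteration 1: o-----ooo-o-
iteration 2: -o---o-o--o-
count of o: 4

4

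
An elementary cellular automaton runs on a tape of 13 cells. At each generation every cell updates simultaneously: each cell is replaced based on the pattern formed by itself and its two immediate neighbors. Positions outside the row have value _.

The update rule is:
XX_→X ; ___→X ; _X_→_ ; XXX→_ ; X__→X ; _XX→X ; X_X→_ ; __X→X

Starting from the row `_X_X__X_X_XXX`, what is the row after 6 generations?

_XXXXXXXXX_XX

X___XX____X_X
_XXXXXXXXX___
XX_______XXXX
XXXXXXXXXX__X
X________XXX_
_XXXXXXXXX_XX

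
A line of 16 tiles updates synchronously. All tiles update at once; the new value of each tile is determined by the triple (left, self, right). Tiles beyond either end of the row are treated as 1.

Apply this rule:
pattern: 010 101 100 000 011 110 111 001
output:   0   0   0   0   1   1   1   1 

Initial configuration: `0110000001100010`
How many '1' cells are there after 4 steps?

0110000011100100
0110000111101001
0110001111100011
0110011111100111
count of 1: 11

11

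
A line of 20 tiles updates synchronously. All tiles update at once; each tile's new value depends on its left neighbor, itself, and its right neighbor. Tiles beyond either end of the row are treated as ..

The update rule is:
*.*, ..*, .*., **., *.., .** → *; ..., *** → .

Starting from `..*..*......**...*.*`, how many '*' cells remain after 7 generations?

.******....****.****
**....**..**..***..*
***..**********.****
*.****........***..*
***..**......**.****
*.******....*****..*
***....**..**...****
count of *: 11

11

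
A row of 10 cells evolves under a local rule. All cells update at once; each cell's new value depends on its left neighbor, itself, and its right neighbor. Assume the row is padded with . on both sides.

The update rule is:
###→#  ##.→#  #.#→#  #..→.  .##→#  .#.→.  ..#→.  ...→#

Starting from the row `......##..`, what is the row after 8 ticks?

#####.##.#
#########.
#########.  (fixed point — unchanged through tick 8)

#########.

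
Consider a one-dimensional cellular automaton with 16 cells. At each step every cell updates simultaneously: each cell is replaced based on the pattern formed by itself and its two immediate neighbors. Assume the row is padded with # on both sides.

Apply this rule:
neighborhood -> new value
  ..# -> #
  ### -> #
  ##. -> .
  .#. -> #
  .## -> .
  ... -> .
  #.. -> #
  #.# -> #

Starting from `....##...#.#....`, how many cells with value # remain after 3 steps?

step 1: #..#..#.#####..#
step 2: .#######.###.##.
step 3: #.#####.#.#.#..#
count of #: 10

10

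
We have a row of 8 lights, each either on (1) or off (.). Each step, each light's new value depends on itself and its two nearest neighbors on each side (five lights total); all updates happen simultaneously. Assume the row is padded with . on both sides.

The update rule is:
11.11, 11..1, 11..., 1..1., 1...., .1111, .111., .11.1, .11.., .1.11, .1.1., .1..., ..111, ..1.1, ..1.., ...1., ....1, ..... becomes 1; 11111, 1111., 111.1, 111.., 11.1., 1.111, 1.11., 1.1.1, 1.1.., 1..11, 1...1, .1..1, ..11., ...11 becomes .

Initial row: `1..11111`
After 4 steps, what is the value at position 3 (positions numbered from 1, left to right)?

1..11...
1...1111
11..11..
.11..111
position 3 holds 1

1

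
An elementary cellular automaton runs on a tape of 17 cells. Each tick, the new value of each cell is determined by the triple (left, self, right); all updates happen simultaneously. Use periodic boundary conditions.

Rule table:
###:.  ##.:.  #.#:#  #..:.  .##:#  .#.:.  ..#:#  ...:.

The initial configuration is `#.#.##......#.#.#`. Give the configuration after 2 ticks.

#.##......#.#.##.

tick 1: .#.##......#.#.##
tick 2: #.##......#.#.##.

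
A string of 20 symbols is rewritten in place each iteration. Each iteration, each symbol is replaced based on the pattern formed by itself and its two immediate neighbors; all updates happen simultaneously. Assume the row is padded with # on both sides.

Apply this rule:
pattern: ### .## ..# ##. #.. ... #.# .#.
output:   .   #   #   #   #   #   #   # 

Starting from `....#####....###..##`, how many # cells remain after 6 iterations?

#####...######.####.
....#####....###..##  (repeats iteration 0; period 2)
iteration 6: ....#####....###..##
count of #: 10

10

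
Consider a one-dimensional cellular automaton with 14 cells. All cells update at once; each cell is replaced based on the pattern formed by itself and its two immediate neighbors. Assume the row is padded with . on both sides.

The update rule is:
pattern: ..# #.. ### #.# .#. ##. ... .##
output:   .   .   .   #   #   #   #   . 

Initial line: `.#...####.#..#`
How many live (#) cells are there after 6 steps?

.#.#....###..#
.###.##...#..#
...##.#.#.#..#
##..#######..#
.#........#..#
.#.######.#..#
count of #: 9

9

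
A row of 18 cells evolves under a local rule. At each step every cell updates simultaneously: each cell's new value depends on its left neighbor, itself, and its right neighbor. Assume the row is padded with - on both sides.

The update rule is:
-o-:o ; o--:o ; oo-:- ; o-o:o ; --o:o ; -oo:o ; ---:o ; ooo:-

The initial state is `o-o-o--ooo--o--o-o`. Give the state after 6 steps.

oooooooo--oooooooo
o-------ooo-------
ooooooooo--ooooooo
o--------ooo------
oooooooooo--oooooo
o---------ooo-----

o---------ooo-----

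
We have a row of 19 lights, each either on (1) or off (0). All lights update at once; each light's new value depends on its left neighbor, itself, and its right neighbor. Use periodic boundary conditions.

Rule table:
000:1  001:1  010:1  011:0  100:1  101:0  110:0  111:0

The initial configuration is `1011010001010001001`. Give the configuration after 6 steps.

1111100000000000001

0000011111011111110
1111100000000000001
0000011111111111110
1111100000000000001  (repeats step 2; period 2)
step 6: 1111100000000000001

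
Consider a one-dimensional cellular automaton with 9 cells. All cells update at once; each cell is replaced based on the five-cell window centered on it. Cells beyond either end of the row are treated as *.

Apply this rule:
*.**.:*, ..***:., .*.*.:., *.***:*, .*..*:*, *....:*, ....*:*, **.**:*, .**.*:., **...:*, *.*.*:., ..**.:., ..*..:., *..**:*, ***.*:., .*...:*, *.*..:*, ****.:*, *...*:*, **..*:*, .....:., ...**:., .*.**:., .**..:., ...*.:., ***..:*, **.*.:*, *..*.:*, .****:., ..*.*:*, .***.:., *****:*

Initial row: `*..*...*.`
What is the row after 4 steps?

***.**.*.
**.**.*..
*.**.****
.**.**.**

.**.**.**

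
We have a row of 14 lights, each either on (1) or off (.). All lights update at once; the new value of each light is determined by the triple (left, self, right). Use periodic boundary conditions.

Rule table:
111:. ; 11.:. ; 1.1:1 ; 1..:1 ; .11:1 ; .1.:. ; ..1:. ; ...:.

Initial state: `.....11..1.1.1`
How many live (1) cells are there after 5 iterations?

5

1....1.1..1.1.
.1....1.1..1.1
1.1....1.1..1.
.1.1....1.1..1
1.1.1....1.1..
count of 1: 5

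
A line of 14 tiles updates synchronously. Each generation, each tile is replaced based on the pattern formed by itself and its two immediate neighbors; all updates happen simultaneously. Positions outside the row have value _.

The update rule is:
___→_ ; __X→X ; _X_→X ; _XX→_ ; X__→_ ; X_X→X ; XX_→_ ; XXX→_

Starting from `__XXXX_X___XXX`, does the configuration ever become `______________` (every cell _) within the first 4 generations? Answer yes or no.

no

_X____XX__X___
XX___X___XX___
____XX__X_____
___X___XX_____
generation 4 is ___X___XX_____, still not uniform _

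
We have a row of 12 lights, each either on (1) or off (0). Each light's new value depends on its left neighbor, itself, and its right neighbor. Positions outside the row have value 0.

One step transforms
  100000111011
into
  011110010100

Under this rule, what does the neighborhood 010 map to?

0

At position 0 the neighborhood is 010; the next row has 0 there.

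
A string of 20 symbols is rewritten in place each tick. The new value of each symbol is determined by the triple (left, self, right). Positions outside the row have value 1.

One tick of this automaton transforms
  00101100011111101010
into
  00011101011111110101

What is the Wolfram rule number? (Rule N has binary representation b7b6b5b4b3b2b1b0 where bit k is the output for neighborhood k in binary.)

position 10: 111 → 1  (bit 7 = 1)
position 5: 110 → 1  (bit 6 = 1)
position 3: 101 → 1  (bit 5 = 1)
position 0: 100 → 0  (bit 4 = 0)
position 4: 011 → 1  (bit 3 = 1)
position 2: 010 → 0  (bit 2 = 0)
position 1: 001 → 0  (bit 1 = 0)
position 7: 000 → 1  (bit 0 = 1)
bits b7..b0 = 11101001 = 233

233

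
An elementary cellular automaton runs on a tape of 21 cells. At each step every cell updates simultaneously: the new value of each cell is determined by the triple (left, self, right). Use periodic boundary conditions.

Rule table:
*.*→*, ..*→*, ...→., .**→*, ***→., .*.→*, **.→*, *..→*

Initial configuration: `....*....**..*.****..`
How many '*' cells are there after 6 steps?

12

step 1: ...***..********..**.
step 2: ..**.****......******
step 3: ******..**....**....*
step 4: .....******..****..**
step 5: *...**....****..*****
step 6: **.****..**..****....
count of *: 12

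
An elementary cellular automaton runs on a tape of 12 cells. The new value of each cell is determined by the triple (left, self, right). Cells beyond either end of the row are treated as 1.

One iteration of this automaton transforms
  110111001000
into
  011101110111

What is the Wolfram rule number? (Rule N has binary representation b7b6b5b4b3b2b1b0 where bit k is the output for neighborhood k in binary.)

position 0: 111 → 0  (bit 7 = 0)
position 1: 110 → 1  (bit 6 = 1)
position 2: 101 → 1  (bit 5 = 1)
position 6: 100 → 1  (bit 4 = 1)
position 3: 011 → 1  (bit 3 = 1)
position 8: 010 → 0  (bit 2 = 0)
position 7: 001 → 1  (bit 1 = 1)
position 10: 000 → 1  (bit 0 = 1)
bits b7..b0 = 01111011 = 123

123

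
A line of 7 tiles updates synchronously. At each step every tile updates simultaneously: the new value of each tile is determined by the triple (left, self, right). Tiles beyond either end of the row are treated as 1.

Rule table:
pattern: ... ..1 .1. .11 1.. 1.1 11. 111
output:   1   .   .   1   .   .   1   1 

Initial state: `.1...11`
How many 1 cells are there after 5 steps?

...1.11
.1...11  (repeats step 0; period 2)
step 5: ...1.11
count of 1: 3

3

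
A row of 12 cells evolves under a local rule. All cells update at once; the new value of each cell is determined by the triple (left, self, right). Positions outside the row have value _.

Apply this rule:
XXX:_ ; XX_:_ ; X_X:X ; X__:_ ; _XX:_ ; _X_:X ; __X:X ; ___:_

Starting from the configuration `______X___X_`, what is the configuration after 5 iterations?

_XX__XX_____

_____XX__XX_
____X___X___
___XX__XX___
__X___X_____
_XX__XX_____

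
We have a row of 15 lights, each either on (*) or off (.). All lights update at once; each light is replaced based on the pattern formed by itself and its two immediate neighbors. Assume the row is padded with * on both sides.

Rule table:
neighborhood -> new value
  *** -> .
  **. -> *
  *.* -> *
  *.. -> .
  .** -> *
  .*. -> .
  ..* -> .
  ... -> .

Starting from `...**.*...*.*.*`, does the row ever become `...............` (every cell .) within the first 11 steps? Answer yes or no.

yes

...***.....*.**
...*.*......**.
....*.......***
............*..
...............
all cells are . at step 5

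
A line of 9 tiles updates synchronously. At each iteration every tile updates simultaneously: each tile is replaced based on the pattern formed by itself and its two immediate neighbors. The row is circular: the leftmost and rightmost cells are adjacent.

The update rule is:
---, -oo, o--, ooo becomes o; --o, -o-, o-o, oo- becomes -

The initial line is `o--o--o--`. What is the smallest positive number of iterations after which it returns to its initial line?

3

-o--o--o-
--o--o--o
o--o--o--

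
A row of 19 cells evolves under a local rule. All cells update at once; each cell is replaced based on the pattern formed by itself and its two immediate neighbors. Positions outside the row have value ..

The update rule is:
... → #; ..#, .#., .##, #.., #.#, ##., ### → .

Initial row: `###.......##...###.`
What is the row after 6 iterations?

iteration 1: ....#####....#.....
iteration 2: ###.......##...####
iteration 3: ....#####....#.....  (repeats iteration 1; period 2)
iteration 6: ###.......##...####

###.......##...####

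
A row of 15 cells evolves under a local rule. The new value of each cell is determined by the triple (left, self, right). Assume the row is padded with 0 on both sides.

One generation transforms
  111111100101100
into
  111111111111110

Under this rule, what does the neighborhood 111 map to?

At position 1 the neighborhood is 111; the next row has 1 there.

1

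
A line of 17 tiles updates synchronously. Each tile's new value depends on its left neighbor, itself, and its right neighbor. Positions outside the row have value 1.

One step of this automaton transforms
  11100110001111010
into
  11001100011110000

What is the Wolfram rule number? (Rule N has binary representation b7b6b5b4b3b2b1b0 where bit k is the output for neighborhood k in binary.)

position 0: 111 → 1  (bit 7 = 1)
position 2: 110 → 0  (bit 6 = 0)
position 14: 101 → 0  (bit 5 = 0)
position 3: 100 → 0  (bit 4 = 0)
position 5: 011 → 1  (bit 3 = 1)
position 15: 010 → 0  (bit 2 = 0)
position 4: 001 → 1  (bit 1 = 1)
position 8: 000 → 0  (bit 0 = 0)
bits b7..b0 = 10001010 = 138

138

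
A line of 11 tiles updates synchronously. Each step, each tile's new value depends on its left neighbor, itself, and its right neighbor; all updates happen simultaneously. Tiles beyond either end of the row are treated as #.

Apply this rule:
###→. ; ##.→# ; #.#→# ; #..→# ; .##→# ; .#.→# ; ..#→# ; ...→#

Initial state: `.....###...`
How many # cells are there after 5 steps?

step 1: ######.####
step 2: .....###...  (repeats step 0; period 2)
step 5: ######.####
count of #: 10

10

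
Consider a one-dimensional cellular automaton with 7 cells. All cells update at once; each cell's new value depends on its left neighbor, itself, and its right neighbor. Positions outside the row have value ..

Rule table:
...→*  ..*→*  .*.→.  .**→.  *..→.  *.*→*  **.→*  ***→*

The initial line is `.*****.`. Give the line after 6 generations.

*.****.
.*.***.
*.*.**.
.*.*.*.
*.*.*..
.*.*..*

.*.*..*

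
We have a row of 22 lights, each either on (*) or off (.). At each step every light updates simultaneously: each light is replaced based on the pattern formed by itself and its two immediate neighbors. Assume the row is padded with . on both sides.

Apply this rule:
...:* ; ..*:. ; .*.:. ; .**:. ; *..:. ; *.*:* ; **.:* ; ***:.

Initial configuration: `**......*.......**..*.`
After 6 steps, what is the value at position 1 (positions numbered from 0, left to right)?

.

.*.****...*****..*....
..*...*.*.....*....***
*...*..*..***...**...*
..*.........*.*..*.*..
*...*******..*....*..*
..*.......*....**.....
position 1 holds .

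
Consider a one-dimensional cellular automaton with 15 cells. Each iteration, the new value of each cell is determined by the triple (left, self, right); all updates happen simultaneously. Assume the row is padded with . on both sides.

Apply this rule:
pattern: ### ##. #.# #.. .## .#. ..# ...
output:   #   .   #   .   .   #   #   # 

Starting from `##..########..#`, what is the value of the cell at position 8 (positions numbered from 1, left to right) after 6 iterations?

iteration 1: ...#.######..##
iteration 2: #####.####..#..
iteration 3: .###.#.##..##.#
iteration 4: #.#.###...#..##
iteration 5: ####.#..###.#..
iteration 6: .##.##.#.#.##.#
position 8 holds #

#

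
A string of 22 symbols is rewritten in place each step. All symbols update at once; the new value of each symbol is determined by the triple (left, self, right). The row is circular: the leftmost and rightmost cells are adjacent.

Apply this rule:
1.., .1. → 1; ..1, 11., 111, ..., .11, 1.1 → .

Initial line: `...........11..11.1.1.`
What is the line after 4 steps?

.............1....1.11
1............11...1...
11.............1..11..
..1............11...1.

..1............11...1.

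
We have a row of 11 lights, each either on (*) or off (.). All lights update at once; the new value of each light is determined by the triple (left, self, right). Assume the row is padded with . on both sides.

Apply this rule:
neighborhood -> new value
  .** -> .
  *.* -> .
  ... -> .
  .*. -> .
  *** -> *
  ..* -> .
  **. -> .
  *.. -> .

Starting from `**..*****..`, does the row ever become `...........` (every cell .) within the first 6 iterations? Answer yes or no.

yes

.....***...
......*....
...........
all cells are . at iteration 3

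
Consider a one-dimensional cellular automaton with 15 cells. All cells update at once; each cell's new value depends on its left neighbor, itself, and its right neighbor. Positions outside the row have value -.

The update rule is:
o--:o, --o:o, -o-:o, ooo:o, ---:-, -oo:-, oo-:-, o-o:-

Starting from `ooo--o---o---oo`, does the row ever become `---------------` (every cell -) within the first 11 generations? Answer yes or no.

no

-o-oooo-ooo-o--
oo--oo---o--oo-
--oo--o-oooo--o
-o--ooo--oo-ooo
oooo-o-oo----o-
-oo--o---o--ooo
o--oooo-oooo-o-
ooo-oo---oo--oo
-o----o-o--oo--
ooo--oo-ooo--o-
-o-oo----o-oooo
generation 11 is -o-oo----o-oooo, still not uniform -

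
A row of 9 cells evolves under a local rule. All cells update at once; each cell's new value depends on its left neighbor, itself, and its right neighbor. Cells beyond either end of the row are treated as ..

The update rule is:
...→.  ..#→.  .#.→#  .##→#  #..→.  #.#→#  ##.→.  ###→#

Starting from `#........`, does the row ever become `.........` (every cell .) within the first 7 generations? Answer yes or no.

no

generation 1: #........  (fixed point — unchanged through generation 7)
generation 7 is #........, still not uniform .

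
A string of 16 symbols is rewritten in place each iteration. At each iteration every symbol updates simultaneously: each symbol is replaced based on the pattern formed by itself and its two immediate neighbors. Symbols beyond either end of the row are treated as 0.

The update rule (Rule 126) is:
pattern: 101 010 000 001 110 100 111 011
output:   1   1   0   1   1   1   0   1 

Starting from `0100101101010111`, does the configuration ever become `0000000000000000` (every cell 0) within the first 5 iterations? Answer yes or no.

1111111111111101
1000000000000111
1100000000001101
1110000000011111
1011000000110001
iteration 5 is 1011000000110001, still not uniform 0

no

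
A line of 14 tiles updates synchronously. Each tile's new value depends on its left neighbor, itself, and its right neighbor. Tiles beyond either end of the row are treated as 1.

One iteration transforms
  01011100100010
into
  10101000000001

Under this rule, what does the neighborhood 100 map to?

0

At position 6 the neighborhood is 100; the next row has 0 there.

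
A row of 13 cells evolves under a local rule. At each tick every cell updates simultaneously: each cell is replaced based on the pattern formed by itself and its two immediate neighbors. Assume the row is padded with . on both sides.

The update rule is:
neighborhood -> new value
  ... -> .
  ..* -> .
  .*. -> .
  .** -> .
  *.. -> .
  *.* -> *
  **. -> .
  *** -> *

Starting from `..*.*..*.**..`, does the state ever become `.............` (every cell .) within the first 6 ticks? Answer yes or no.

yes

...*....*....
.............
all cells are . at tick 2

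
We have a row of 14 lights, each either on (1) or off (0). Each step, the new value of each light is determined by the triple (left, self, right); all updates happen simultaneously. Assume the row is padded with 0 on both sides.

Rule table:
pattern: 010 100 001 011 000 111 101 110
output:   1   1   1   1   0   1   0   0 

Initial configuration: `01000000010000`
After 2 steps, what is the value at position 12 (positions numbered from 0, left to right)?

0

11100000111000
11010001110100
position 12 holds 0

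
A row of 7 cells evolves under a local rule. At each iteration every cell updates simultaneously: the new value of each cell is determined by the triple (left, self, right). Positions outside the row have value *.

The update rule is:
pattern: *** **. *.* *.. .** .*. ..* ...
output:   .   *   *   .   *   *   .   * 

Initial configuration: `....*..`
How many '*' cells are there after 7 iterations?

3

iteration 1: .**.*..
iteration 2: *****..
iteration 3: ....*..  (repeats iteration 0; period 3)
iteration 7: .**.*..
count of *: 3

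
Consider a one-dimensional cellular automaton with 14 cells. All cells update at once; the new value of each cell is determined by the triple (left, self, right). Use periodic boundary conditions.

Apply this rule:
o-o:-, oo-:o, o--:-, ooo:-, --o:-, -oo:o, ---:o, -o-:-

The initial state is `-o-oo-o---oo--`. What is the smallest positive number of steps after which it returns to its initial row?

---oo---o-oo-o
-o-oo-o---oo--

2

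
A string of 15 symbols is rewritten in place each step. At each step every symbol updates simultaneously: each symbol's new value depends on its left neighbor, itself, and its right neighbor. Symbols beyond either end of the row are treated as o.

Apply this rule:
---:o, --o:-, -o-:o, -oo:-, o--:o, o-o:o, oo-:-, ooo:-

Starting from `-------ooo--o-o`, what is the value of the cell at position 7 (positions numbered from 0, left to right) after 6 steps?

-

oooooo----o-oo-
------ooo-oo--o
ooooo----o--o--
-----ooo-oo-oo-
oooo----o--o--o
----ooo-oo-oo--
position 7 holds -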